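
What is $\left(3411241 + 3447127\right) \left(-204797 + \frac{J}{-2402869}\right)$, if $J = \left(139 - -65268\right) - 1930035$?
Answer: $- \frac{3374992591291221120}{2402869} \approx -1.4046 \cdot 10^{12}$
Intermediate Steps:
$J = -1864628$ ($J = \left(139 + 65268\right) - 1930035 = 65407 - 1930035 = -1864628$)
$\left(3411241 + 3447127\right) \left(-204797 + \frac{J}{-2402869}\right) = \left(3411241 + 3447127\right) \left(-204797 - \frac{1864628}{-2402869}\right) = 6858368 \left(-204797 - - \frac{1864628}{2402869}\right) = 6858368 \left(-204797 + \frac{1864628}{2402869}\right) = 6858368 \left(- \frac{492098497965}{2402869}\right) = - \frac{3374992591291221120}{2402869}$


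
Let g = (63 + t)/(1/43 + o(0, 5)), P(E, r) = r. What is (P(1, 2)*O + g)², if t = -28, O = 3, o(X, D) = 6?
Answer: 190969/1369 ≈ 139.50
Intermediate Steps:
g = 215/37 (g = (63 - 28)/(1/43 + 6) = 35/(1/43 + 6) = 35/(259/43) = 35*(43/259) = 215/37 ≈ 5.8108)
(P(1, 2)*O + g)² = (2*3 + 215/37)² = (6 + 215/37)² = (437/37)² = 190969/1369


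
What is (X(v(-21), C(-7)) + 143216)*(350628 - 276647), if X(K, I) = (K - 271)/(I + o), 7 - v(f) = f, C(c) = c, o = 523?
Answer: 1822379225651/172 ≈ 1.0595e+10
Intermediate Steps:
v(f) = 7 - f
X(K, I) = (-271 + K)/(523 + I) (X(K, I) = (K - 271)/(I + 523) = (-271 + K)/(523 + I))
(X(v(-21), C(-7)) + 143216)*(350628 - 276647) = ((-271 + (7 - 1*(-21)))/(523 - 7) + 143216)*(350628 - 276647) = ((-271 + (7 + 21))/516 + 143216)*73981 = ((-271 + 28)/516 + 143216)*73981 = ((1/516)*(-243) + 143216)*73981 = (-81/172 + 143216)*73981 = (24633071/172)*73981 = 1822379225651/172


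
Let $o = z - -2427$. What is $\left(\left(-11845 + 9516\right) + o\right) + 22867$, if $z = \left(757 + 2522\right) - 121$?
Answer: $26123$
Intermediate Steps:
$z = 3158$ ($z = 3279 - 121 = 3158$)
$o = 5585$ ($o = 3158 - -2427 = 3158 + 2427 = 5585$)
$\left(\left(-11845 + 9516\right) + o\right) + 22867 = \left(\left(-11845 + 9516\right) + 5585\right) + 22867 = \left(-2329 + 5585\right) + 22867 = 3256 + 22867 = 26123$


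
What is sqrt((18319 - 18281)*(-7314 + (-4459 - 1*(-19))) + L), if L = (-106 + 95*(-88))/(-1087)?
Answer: I*sqrt(527740954446)/1087 ≈ 668.31*I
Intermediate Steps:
L = 8466/1087 (L = (-106 - 8360)*(-1/1087) = -8466*(-1/1087) = 8466/1087 ≈ 7.7884)
sqrt((18319 - 18281)*(-7314 + (-4459 - 1*(-19))) + L) = sqrt((18319 - 18281)*(-7314 + (-4459 - 1*(-19))) + 8466/1087) = sqrt(38*(-7314 + (-4459 + 19)) + 8466/1087) = sqrt(38*(-7314 - 4440) + 8466/1087) = sqrt(38*(-11754) + 8466/1087) = sqrt(-446652 + 8466/1087) = sqrt(-485502258/1087) = I*sqrt(527740954446)/1087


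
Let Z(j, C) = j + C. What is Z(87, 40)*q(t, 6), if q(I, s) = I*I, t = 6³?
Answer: 5925312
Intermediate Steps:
t = 216
Z(j, C) = C + j
q(I, s) = I²
Z(87, 40)*q(t, 6) = (40 + 87)*216² = 127*46656 = 5925312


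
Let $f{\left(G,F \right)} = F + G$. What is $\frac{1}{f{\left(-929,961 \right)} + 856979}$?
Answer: $\frac{1}{857011} \approx 1.1668 \cdot 10^{-6}$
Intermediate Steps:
$\frac{1}{f{\left(-929,961 \right)} + 856979} = \frac{1}{\left(961 - 929\right) + 856979} = \frac{1}{32 + 856979} = \frac{1}{857011}$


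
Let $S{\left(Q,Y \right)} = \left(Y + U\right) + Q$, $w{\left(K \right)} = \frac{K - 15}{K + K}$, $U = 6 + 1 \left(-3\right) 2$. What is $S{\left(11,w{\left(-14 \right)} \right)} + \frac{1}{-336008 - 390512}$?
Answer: $\frac{61209303}{5085640} \approx 12.036$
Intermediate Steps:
$U = 0$ ($U = 6 - 6 = 0$)
$w{\left(K \right)} = \frac{-15 + K}{2 K}$
$S{\left(Q,Y \right)} = Q + Y$ ($S{\left(Q,Y \right)} = \left(Y + 0\right) + Q = Y + Q = Q + Y$)
$S{\left(11,w{\left(-14 \right)} \right)} + \frac{1}{-336008 - 390512} = \left(11 + \frac{-15 - 14}{2 \left(-14\right)}\right) + \frac{1}{-336008 - 390512} = \left(11 + \frac{1}{2} \left(- \frac{1}{14}\right) \left(-29\right)\right) + \frac{1}{-726520} = \left(11 + \frac{29}{28}\right) - \frac{1}{726520} = \frac{337}{28} - \frac{1}{726520} = \frac{61209303}{5085640}$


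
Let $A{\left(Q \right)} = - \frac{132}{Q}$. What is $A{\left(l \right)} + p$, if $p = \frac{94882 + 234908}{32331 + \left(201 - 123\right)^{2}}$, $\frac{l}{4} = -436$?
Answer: $\frac{9670409}{1116596} \approx 8.6606$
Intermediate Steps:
$l = -1744$ ($l = 4 \left(-436\right) = -1744$)
$p = \frac{21986}{2561}$ ($p = \frac{329790}{32331 + 78^{2}} = \frac{329790}{32331 + 6084} = \frac{329790}{38415} = 329790 \cdot \frac{1}{38415} = \frac{21986}{2561} \approx 8.5849$)
$A{\left(l \right)} + p = - \frac{132}{-1744} + \frac{21986}{2561} = \left(-132\right) \left(- \frac{1}{1744}\right) + \frac{21986}{2561} = \frac{33}{436} + \frac{21986}{2561} = \frac{9670409}{1116596}$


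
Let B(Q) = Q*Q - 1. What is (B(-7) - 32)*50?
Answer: 800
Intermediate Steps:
B(Q) = -1 + Q² (B(Q) = Q² - 1 = -1 + Q²)
(B(-7) - 32)*50 = ((-1 + (-7)²) - 32)*50 = ((-1 + 49) - 32)*50 = (48 - 32)*50 = 16*50 = 800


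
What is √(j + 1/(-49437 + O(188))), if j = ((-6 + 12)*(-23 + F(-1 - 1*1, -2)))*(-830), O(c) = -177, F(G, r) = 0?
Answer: √281945821952226/49614 ≈ 338.44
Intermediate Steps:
j = 114540 (j = ((-6 + 12)*(-23 + 0))*(-830) = (6*(-23))*(-830) = -138*(-830) = 114540)
√(j + 1/(-49437 + O(188))) = √(114540 + 1/(-49437 - 177)) = √(114540 + 1/(-49614)) = √(114540 - 1/49614) = √(5682787559/49614) = √281945821952226/49614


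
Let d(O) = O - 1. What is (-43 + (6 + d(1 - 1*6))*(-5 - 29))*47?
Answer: -2021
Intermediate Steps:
d(O) = -1 + O
(-43 + (6 + d(1 - 1*6))*(-5 - 29))*47 = (-43 + (6 + (-1 + (1 - 1*6)))*(-5 - 29))*47 = (-43 + (6 + (-1 + (1 - 6)))*(-34))*47 = (-43 + (6 + (-1 - 5))*(-34))*47 = (-43 + (6 - 6)*(-34))*47 = (-43 + 0*(-34))*47 = (-43 + 0)*47 = -43*47 = -2021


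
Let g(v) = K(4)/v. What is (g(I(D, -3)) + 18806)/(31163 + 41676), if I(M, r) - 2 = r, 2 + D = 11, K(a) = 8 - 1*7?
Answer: 18805/72839 ≈ 0.25817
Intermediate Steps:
K(a) = 1 (K(a) = 8 - 7 = 1)
D = 9 (D = -2 + 11 = 9)
I(M, r) = 2 + r
g(v) = 1/v
(g(I(D, -3)) + 18806)/(31163 + 41676) = (1/(2 - 3) + 18806)/(31163 + 41676) = (1/(-1) + 18806)/72839 = (-1 + 18806)*(1/72839) = 18805*(1/72839) = 18805/72839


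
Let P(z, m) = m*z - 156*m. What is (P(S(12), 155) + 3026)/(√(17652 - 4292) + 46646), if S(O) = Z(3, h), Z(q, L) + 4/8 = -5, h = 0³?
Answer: -342171733/725278652 + 14671*√835/362639326 ≈ -0.47061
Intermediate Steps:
h = 0
Z(q, L) = -11/2 (Z(q, L) = -½ - 5 = -11/2)
S(O) = -11/2
P(z, m) = -156*m + m*z
(P(S(12), 155) + 3026)/(√(17652 - 4292) + 46646) = (155*(-156 - 11/2) + 3026)/(√(17652 - 4292) + 46646) = (155*(-323/2) + 3026)/(√13360 + 46646) = (-50065/2 + 3026)/(4*√835 + 46646) = -44013/(2*(46646 + 4*√835))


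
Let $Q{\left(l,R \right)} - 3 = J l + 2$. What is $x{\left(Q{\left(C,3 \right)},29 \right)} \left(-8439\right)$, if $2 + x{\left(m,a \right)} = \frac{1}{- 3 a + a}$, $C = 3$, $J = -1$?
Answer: $\frac{34047}{2} \approx 17024.0$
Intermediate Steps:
$Q{\left(l,R \right)} = 5 - l$ ($Q{\left(l,R \right)} = 3 - \left(-2 + l\right) = 5 - l$)
$x{\left(m,a \right)} = -2 - \frac{1}{2 a}$ ($x{\left(m,a \right)} = -2 + \frac{1}{- 3 a + a} = -2 + \frac{1}{\left(-2\right) a} = -2 - \frac{1}{2 a}$)
$x{\left(Q{\left(C,3 \right)},29 \right)} \left(-8439\right) = \left(-2 - \frac{1}{2 \cdot 29}\right) \left(-8439\right) = \left(-2 - \frac{1}{58}\right) \left(-8439\right) = \left(- \frac{117}{58}\right) \left(-8439\right) = \frac{34047}{2}$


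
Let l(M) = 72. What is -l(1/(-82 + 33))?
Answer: -72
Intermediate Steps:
-l(1/(-82 + 33)) = -1*72 = -72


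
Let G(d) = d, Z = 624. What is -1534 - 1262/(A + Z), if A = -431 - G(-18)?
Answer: -324936/211 ≈ -1540.0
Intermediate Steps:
A = -413 (A = -431 - 1*(-18) = -431 + 18 = -413)
-1534 - 1262/(A + Z) = -1534 - 1262/(-413 + 624) = -1534 - 1262/211 = -324936/211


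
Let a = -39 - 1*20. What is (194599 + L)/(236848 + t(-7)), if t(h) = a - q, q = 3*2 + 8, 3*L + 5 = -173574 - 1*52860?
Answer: 357358/710325 ≈ 0.50309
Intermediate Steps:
L = -226439/3 (L = -5/3 + (-173574 - 1*52860)/3 = -5/3 + (-173574 - 52860)/3 = -5/3 + (⅓)*(-226434) = -5/3 - 75478 = -226439/3 ≈ -75480.)
a = -59 (a = -39 - 20 = -59)
q = 14 (q = 6 + 8 = 14)
t(h) = -73 (t(h) = -59 - 1*14 = -59 - 14 = -73)
(194599 + L)/(236848 + t(-7)) = (194599 - 226439/3)/(236848 - 73) = (357358/3)/236775 = (357358/3)*(1/236775) = 357358/710325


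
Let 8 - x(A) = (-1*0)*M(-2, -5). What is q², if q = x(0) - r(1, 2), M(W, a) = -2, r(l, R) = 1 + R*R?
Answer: 9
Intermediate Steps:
r(l, R) = 1 + R²
x(A) = 8 (x(A) = 8 - (-1*0)*(-2) = 8 - 0*(-2) = 8 - 1*0 = 8 + 0 = 8)
q = 3 (q = 8 - (1 + 2²) = 8 - (1 + 4) = 8 - 1*5 = 8 - 5 = 3)
q² = 3² = 9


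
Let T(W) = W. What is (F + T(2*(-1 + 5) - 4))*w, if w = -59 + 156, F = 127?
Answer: 12707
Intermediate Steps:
w = 97
(F + T(2*(-1 + 5) - 4))*w = (127 + (2*(-1 + 5) - 4))*97 = (127 + (2*4 - 4))*97 = (127 + (8 - 4))*97 = (127 + 4)*97 = 131*97 = 12707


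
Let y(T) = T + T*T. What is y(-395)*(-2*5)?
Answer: -1556300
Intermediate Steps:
y(T) = T + T²
y(-395)*(-2*5) = (-395*(1 - 395))*(-2*5) = -395*(-394)*(-10) = 155630*(-10) = -1556300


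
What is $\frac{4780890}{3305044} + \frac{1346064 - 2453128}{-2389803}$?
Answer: $\frac{7542140247743}{3949202033166} \approx 1.9098$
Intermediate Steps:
$\frac{4780890}{3305044} + \frac{1346064 - 2453128}{-2389803} = 4780890 \cdot \frac{1}{3305044} + \left(1346064 - 2453128\right) \left(- \frac{1}{2389803}\right) = \frac{2390445}{1652522} - - \frac{1107064}{2389803} = \frac{2390445}{1652522} + \frac{1107064}{2389803} = \frac{7542140247743}{3949202033166}$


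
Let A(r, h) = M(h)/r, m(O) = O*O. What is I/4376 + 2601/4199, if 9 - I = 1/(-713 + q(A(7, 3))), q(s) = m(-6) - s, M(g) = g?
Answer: 3185444971/5125495024 ≈ 0.62149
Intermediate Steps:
m(O) = O²
A(r, h) = h/r
q(s) = 36 - s (q(s) = (-6)² - s = 36 - s)
I = 42685/4742 (I = 9 - 1/(-713 + (36 - 3/7)) = 9 - 1/(-713 + 249/7) = 9 - 1/(-4742/7) = 9 - 1*(-7/4742) = 9 + 7/4742 = 42685/4742 ≈ 9.0015)
I/4376 + 2601/4199 = (42685/4742)/4376 + 2601/4199 = (42685/4742)*(1/4376) + 2601*(1/4199) = 42685/20750992 + 153/247 = 3185444971/5125495024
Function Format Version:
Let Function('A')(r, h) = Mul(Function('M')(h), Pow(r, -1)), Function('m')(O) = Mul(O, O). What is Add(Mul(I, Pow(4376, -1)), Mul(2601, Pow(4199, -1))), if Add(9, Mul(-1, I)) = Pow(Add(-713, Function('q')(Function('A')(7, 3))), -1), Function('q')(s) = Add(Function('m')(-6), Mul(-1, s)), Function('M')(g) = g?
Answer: Rational(3185444971, 5125495024) ≈ 0.62149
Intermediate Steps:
Function('m')(O) = Pow(O, 2)
Function('A')(r, h) = Mul(h, Pow(r, -1))
Function('q')(s) = Add(36, Mul(-1, s)) (Function('q')(s) = Add(Pow(-6, 2), Mul(-1, s)) = Add(36, Mul(-1, s)))
I = Rational(42685, 4742) (I = Add(9, Mul(-1, Pow(Add(-713, Add(36, Mul(-1, Mul(3, Pow(7, -1))))), -1))) = Add(9, Mul(-1, Pow(Add(-713, Add(36, Mul(-1, Mul(3, Rational(1, 7))))), -1))) = Add(9, Mul(-1, Pow(Add(-713, Add(36, Mul(-1, Rational(3, 7)))), -1))) = Add(9, Mul(-1, Pow(Add(-713, Add(36, Rational(-3, 7))), -1))) = Add(9, Mul(-1, Pow(Add(-713, Rational(249, 7)), -1))) = Add(9, Mul(-1, Pow(Rational(-4742, 7), -1))) = Add(9, Mul(-1, Rational(-7, 4742))) = Add(9, Rational(7, 4742)) = Rational(42685, 4742) ≈ 9.0015)
Add(Mul(I, Pow(4376, -1)), Mul(2601, Pow(4199, -1))) = Add(Mul(Rational(42685, 4742), Pow(4376, -1)), Mul(2601, Pow(4199, -1))) = Add(Mul(Rational(42685, 4742), Rational(1, 4376)), Mul(2601, Rational(1, 4199))) = Add(Rational(42685, 20750992), Rational(153, 247)) = Rational(3185444971, 5125495024)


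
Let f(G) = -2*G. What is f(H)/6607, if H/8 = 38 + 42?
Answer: -1280/6607 ≈ -0.19373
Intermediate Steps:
H = 640 (H = 8*(38 + 42) = 8*80 = 640)
f(H)/6607 = -2*640/6607 = -1280*1/6607 = -1280/6607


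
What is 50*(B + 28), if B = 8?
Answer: 1800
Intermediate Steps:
50*(B + 28) = 50*(8 + 28) = 50*36 = 1800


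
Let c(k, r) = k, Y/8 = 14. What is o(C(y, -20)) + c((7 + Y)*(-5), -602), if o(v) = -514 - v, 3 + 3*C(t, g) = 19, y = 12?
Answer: -3343/3 ≈ -1114.3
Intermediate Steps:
Y = 112 (Y = 8*14 = 112)
C(t, g) = 16/3 (C(t, g) = -1 + (1/3)*19 = -1 + 19/3 = 16/3)
o(C(y, -20)) + c((7 + Y)*(-5), -602) = (-514 - 1*16/3) + (7 + 112)*(-5) = (-514 - 16/3) + 119*(-5) = -1558/3 - 595 = -3343/3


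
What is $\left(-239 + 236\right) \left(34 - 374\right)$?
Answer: $1020$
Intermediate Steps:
$\left(-239 + 236\right) \left(34 - 374\right) = \left(-3\right) \left(-340\right) = 1020$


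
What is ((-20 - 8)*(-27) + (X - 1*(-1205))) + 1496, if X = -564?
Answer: 2893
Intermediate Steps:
((-20 - 8)*(-27) + (X - 1*(-1205))) + 1496 = ((-20 - 8)*(-27) + (-564 - 1*(-1205))) + 1496 = (-28*(-27) + (-564 + 1205)) + 1496 = (756 + 641) + 1496 = 1397 + 1496 = 2893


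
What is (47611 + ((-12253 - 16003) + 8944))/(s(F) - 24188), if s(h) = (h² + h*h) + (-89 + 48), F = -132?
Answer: 28299/10619 ≈ 2.6649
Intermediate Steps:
s(h) = -41 + 2*h² (s(h) = (h² + h²) - 41 = 2*h² - 41 = -41 + 2*h²)
(47611 + ((-12253 - 16003) + 8944))/(s(F) - 24188) = (47611 + ((-12253 - 16003) + 8944))/((-41 + 2*(-132)²) - 24188) = (47611 + (-28256 + 8944))/((-41 + 2*17424) - 24188) = (47611 - 19312)/((-41 + 34848) - 24188) = 28299/(34807 - 24188) = 28299/10619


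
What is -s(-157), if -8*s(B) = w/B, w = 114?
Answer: -57/628 ≈ -0.090764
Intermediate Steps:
s(B) = -57/(4*B)
-s(-157) = -(-57)/(4*(-157)) = -(-57)*(-1)/(4*157) = -1*57/628 = -57/628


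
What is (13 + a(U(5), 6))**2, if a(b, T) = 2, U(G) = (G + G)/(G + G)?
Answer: 225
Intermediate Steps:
U(G) = 1 (U(G) = (2*G)/((2*G)) = (2*G)*(1/(2*G)) = 1)
(13 + a(U(5), 6))**2 = (13 + 2)**2 = 15**2 = 225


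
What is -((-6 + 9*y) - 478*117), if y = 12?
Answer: 55824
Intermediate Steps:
-((-6 + 9*y) - 478*117) = -((-6 + 9*12) - 478*117) = -((-6 + 108) - 55926) = -(102 - 55926) = -1*(-55824) = 55824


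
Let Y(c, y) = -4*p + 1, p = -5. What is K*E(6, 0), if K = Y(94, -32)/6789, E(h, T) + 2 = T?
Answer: -14/2263 ≈ -0.0061865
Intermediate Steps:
E(h, T) = -2 + T
Y(c, y) = 21 (Y(c, y) = -4*(-5) + 1 = 20 + 1 = 21)
K = 7/2263 (K = 21/6789 = 21*(1/6789) = 7/2263 ≈ 0.0030932)
K*E(6, 0) = 7*(-2 + 0)/2263 = (7/2263)*(-2) = -14/2263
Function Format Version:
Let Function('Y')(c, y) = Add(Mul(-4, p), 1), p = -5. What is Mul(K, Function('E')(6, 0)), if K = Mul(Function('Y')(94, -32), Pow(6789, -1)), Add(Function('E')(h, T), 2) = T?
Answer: Rational(-14, 2263) ≈ -0.0061865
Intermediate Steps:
Function('E')(h, T) = Add(-2, T)
Function('Y')(c, y) = 21 (Function('Y')(c, y) = Add(Mul(-4, -5), 1) = Add(20, 1) = 21)
K = Rational(7, 2263) (K = Mul(21, Pow(6789, -1)) = Mul(21, Rational(1, 6789)) = Rational(7, 2263) ≈ 0.0030932)
Mul(K, Function('E')(6, 0)) = Mul(Rational(7, 2263), Add(-2, 0)) = Mul(Rational(7, 2263), -2) = Rational(-14, 2263)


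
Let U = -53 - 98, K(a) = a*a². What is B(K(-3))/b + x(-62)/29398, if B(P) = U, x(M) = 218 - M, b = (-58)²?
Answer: -1748589/49447436 ≈ -0.035363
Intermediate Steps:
K(a) = a³
b = 3364
U = -151
B(P) = -151
B(K(-3))/b + x(-62)/29398 = -151/3364 + (218 - 1*(-62))/29398 = -151*1/3364 + (218 + 62)*(1/29398) = -151/3364 + 280*(1/29398) = -151/3364 + 140/14699 = -1748589/49447436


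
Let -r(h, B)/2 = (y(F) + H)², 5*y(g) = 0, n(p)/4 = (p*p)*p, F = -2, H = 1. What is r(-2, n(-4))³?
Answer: -8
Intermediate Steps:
n(p) = 4*p³ (n(p) = 4*((p*p)*p) = 4*(p²*p) = 4*p³)
y(g) = 0 (y(g) = (⅕)*0 = 0)
r(h, B) = -2 (r(h, B) = -2*(0 + 1)² = -2*1² = -2*1 = -2)
r(-2, n(-4))³ = (-2)³ = -8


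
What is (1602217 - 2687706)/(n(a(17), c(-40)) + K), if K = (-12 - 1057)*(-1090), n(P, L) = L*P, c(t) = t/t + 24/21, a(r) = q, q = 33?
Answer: -7598423/8156965 ≈ -0.93153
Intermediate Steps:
a(r) = 33
c(t) = 15/7 (c(t) = 1 + 24*(1/21) = 1 + 8/7 = 15/7)
K = 1165210 (K = -1069*(-1090) = 1165210)
(1602217 - 2687706)/(n(a(17), c(-40)) + K) = (1602217 - 2687706)/((15/7)*33 + 1165210) = -1085489/(495/7 + 1165210) = -1085489/8156965/7 = -1085489*7/8156965 = -7598423/8156965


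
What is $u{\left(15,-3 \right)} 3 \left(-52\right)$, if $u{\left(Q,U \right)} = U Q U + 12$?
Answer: $-22932$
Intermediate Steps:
$u{\left(Q,U \right)} = 12 + Q U^{2}$ ($u{\left(Q,U \right)} = Q U U + 12 = Q U^{2} + 12 = 12 + Q U^{2}$)
$u{\left(15,-3 \right)} 3 \left(-52\right) = \left(12 + 15 \left(-3\right)^{2}\right) 3 \left(-52\right) = \left(12 + 15 \cdot 9\right) 3 \left(-52\right) = \left(12 + 135\right) 3 \left(-52\right) = 147 \cdot 3 \left(-52\right) = 441 \left(-52\right) = -22932$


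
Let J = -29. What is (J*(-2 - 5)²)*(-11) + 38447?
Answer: 54078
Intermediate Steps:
(J*(-2 - 5)²)*(-11) + 38447 = -29*(-2 - 5)²*(-11) + 38447 = -29*(-7)²*(-11) + 38447 = -29*49*(-11) + 38447 = -1421*(-11) + 38447 = 15631 + 38447 = 54078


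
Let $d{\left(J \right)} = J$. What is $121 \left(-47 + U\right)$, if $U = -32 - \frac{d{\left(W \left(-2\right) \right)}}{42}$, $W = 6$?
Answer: $- \frac{66671}{7} \approx -9524.4$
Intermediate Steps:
$U = - \frac{222}{7}$ ($U = -32 - \frac{6 \left(-2\right)}{42} = -32 - \left(-12\right) \frac{1}{42} = -32 - - \frac{2}{7} = -32 + \frac{2}{7} = - \frac{222}{7} \approx -31.714$)
$121 \left(-47 + U\right) = 121 \left(-47 - \frac{222}{7}\right) = 121 \left(- \frac{551}{7}\right) = - \frac{66671}{7}$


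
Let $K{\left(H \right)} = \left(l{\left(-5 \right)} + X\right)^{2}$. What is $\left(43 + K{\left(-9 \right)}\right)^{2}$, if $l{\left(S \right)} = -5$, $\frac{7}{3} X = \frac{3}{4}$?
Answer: $\frac{2588062129}{614656} \approx 4210.6$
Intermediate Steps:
$X = \frac{9}{28}$ ($X = \frac{3 \cdot \frac{3}{4}}{7} = \frac{3 \cdot 3 \cdot \frac{1}{4}}{7} = \frac{3}{7} \cdot \frac{3}{4} = \frac{9}{28} \approx 0.32143$)
$K{\left(H \right)} = \frac{17161}{784}$ ($K{\left(H \right)} = \left(-5 + \frac{9}{28}\right)^{2} = \left(- \frac{131}{28}\right)^{2} = \frac{17161}{784}$)
$\left(43 + K{\left(-9 \right)}\right)^{2} = \left(43 + \frac{17161}{784}\right)^{2} = \left(\frac{50873}{784}\right)^{2} = \frac{2588062129}{614656}$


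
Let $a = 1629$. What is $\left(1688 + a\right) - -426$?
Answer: $3743$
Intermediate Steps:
$\left(1688 + a\right) - -426 = \left(1688 + 1629\right) - -426 = 3317 + 426 = 3743$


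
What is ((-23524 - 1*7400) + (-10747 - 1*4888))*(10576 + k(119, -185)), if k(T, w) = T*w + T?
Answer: 527047880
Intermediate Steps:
k(T, w) = T + T*w
((-23524 - 1*7400) + (-10747 - 1*4888))*(10576 + k(119, -185)) = ((-23524 - 1*7400) + (-10747 - 1*4888))*(10576 + 119*(1 - 185)) = ((-23524 - 7400) + (-10747 - 4888))*(10576 + 119*(-184)) = (-30924 - 15635)*(10576 - 21896) = -46559*(-11320) = 527047880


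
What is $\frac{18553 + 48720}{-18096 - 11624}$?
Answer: $- \frac{67273}{29720} \approx -2.2636$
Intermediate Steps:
$\frac{18553 + 48720}{-18096 - 11624} = \frac{67273}{-29720} = 67273 \left(- \frac{1}{29720}\right) = - \frac{67273}{29720}$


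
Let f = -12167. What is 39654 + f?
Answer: 27487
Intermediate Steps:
39654 + f = 39654 - 12167 = 27487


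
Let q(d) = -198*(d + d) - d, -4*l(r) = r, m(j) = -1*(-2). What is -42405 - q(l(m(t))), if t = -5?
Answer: -85207/2 ≈ -42604.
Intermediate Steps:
m(j) = 2
l(r) = -r/4
q(d) = -397*d (q(d) = -396*d - d = -397*d)
-42405 - q(l(m(t))) = -42405 - (-397)*(-¼*2) = -42405 - (-397)*(-1)/2 = -42405 - 1*397/2 = -42405 - 397/2 = -85207/2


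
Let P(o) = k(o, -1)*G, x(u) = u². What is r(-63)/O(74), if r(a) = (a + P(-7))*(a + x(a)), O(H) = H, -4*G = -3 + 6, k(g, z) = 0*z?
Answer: -123039/37 ≈ -3325.4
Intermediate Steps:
k(g, z) = 0
G = -¾ (G = -(-3 + 6)/4 = -¼*3 = -¾ ≈ -0.75000)
P(o) = 0 (P(o) = 0*(-¾) = 0)
r(a) = a*(a + a²) (r(a) = (a + 0)*(a + a²) = a*(a + a²))
r(-63)/O(74) = ((-63)²*(1 - 63))/74 = (3969*(-62))*(1/74) = -246078*1/74 = -123039/37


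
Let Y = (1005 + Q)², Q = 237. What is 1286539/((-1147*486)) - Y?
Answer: -859891247827/557442 ≈ -1.5426e+6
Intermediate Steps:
Y = 1542564 (Y = (1005 + 237)² = 1242² = 1542564)
1286539/((-1147*486)) - Y = 1286539/((-1147*486)) - 1*1542564 = 1286539/(-557442) - 1542564 = 1286539*(-1/557442) - 1542564 = -1286539/557442 - 1542564 = -859891247827/557442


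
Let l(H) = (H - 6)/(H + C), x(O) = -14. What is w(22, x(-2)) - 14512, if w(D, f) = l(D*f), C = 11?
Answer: -4309750/297 ≈ -14511.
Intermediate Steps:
l(H) = (-6 + H)/(11 + H) (l(H) = (H - 6)/(H + 11) = (-6 + H)/(11 + H))
w(D, f) = (-6 + D*f)/(11 + D*f)
w(22, x(-2)) - 14512 = (-6 + 22*(-14))/(11 + 22*(-14)) - 14512 = (-6 - 308)/(11 - 308) - 14512 = -314/(-297) - 14512 = -1/297*(-314) - 14512 = 314/297 - 14512 = -4309750/297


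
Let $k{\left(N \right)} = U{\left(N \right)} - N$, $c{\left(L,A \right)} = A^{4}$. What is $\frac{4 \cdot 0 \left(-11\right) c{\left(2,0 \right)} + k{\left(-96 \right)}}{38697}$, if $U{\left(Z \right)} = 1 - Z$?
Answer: $\frac{193}{38697} \approx 0.0049875$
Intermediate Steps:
$k{\left(N \right)} = 1 - 2 N$ ($k{\left(N \right)} = \left(1 - N\right) - N = 1 - 2 N$)
$\frac{4 \cdot 0 \left(-11\right) c{\left(2,0 \right)} + k{\left(-96 \right)}}{38697} = \frac{4 \cdot 0 \left(-11\right) 0^{4} + \left(1 - -192\right)}{38697} = \left(0 \left(-11\right) 0 + \left(1 + 192\right)\right) \frac{1}{38697} = \left(0 \cdot 0 + 193\right) \frac{1}{38697} = \left(0 + 193\right) \frac{1}{38697} = 193 \cdot \frac{1}{38697} = \frac{193}{38697}$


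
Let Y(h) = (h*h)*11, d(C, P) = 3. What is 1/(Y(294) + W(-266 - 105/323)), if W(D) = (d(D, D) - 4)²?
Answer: 1/950797 ≈ 1.0517e-6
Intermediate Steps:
Y(h) = 11*h² (Y(h) = h²*11 = 11*h²)
W(D) = 1 (W(D) = (3 - 4)² = (-1)² = 1)
1/(Y(294) + W(-266 - 105/323)) = 1/(11*294² + 1) = 1/(11*86436 + 1) = 1/(950796 + 1) = 1/950797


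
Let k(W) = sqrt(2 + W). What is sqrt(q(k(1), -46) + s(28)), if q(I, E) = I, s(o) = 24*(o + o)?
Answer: sqrt(1344 + sqrt(3)) ≈ 36.684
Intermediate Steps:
s(o) = 48*o (s(o) = 24*(2*o) = 48*o)
sqrt(q(k(1), -46) + s(28)) = sqrt(sqrt(2 + 1) + 48*28) = sqrt(sqrt(3) + 1344) = sqrt(1344 + sqrt(3))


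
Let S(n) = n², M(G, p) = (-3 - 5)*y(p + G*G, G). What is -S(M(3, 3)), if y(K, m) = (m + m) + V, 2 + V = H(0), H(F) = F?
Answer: -1024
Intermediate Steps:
V = -2 (V = -2 + 0 = -2)
y(K, m) = -2 + 2*m (y(K, m) = (m + m) - 2 = 2*m - 2 = -2 + 2*m)
M(G, p) = 16 - 16*G (M(G, p) = (-3 - 5)*(-2 + 2*G) = -8*(-2 + 2*G) = 16 - 16*G)
-S(M(3, 3)) = -(16 - 16*3)² = -(16 - 48)² = -1*(-32)² = -1*1024 = -1024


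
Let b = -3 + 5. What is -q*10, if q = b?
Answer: -20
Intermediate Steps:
b = 2
q = 2
-q*10 = -1*2*10 = -2*10 = -20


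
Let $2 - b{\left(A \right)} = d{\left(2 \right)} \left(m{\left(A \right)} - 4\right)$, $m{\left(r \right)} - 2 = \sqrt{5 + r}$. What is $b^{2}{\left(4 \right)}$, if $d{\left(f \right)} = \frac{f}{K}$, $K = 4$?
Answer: $\frac{9}{4} \approx 2.25$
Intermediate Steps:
$m{\left(r \right)} = 2 + \sqrt{5 + r}$
$d{\left(f \right)} = \frac{f}{4}$
$b{\left(A \right)} = 3 - \frac{\sqrt{5 + A}}{2}$ ($b{\left(A \right)} = 2 - \frac{1}{4} \cdot 2 \left(\left(2 + \sqrt{5 + A}\right) - 4\right) = 2 - \frac{-2 + \sqrt{5 + A}}{2} = 2 - \left(-1 + \frac{\sqrt{5 + A}}{2}\right) = 3 - \frac{\sqrt{5 + A}}{2}$)
$b^{2}{\left(4 \right)} = \left(3 - \frac{\sqrt{5 + 4}}{2}\right)^{2} = \left(3 - \frac{\sqrt{9}}{2}\right)^{2} = \left(3 - \frac{3}{2}\right)^{2} = \left(\frac{3}{2}\right)^{2} = \frac{9}{4}$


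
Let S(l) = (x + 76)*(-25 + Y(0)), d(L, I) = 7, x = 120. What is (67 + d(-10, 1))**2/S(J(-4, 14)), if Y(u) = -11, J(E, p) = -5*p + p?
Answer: -1369/1764 ≈ -0.77608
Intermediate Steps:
J(E, p) = -4*p
S(l) = -7056 (S(l) = (120 + 76)*(-25 - 11) = 196*(-36) = -7056)
(67 + d(-10, 1))**2/S(J(-4, 14)) = (67 + 7)**2/(-7056) = 74**2*(-1/7056) = 5476*(-1/7056) = -1369/1764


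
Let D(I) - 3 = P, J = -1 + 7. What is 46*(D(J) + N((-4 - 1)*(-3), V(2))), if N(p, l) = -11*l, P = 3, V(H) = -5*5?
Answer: 12926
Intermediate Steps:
J = 6
V(H) = -25
D(I) = 6 (D(I) = 3 + 3 = 6)
46*(D(J) + N((-4 - 1)*(-3), V(2))) = 46*(6 - 11*(-25)) = 46*(6 + 275) = 46*281 = 12926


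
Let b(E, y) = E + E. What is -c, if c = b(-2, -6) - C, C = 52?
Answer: 56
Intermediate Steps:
b(E, y) = 2*E
c = -56 (c = 2*(-2) - 1*52 = -4 - 52 = -56)
-c = -1*(-56) = 56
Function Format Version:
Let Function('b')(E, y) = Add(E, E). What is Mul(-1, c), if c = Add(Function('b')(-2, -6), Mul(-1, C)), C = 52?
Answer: 56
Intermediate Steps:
Function('b')(E, y) = Mul(2, E)
c = -56 (c = Add(Mul(2, -2), Mul(-1, 52)) = Add(-4, -52) = -56)
Mul(-1, c) = Mul(-1, -56) = 56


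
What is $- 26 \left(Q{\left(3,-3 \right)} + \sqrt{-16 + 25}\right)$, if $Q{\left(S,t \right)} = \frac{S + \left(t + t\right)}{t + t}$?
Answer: $-91$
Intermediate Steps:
$Q{\left(S,t \right)} = \frac{S + 2 t}{2 t}$
$- 26 \left(Q{\left(3,-3 \right)} + \sqrt{-16 + 25}\right) = - 26 \left(\frac{-3 + \frac{1}{2} \cdot 3}{-3} + \sqrt{-16 + 25}\right) = - 26 \left(- \frac{-3 + \frac{3}{2}}{3} + \sqrt{9}\right) = - 26 \left(\left(- \frac{1}{3}\right) \left(- \frac{3}{2}\right) + 3\right) = - 26 \left(\frac{1}{2} + 3\right) = \left(-26\right) \frac{7}{2} = -91$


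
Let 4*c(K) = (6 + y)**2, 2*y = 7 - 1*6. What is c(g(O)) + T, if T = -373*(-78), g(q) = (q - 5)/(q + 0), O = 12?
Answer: 465673/16 ≈ 29105.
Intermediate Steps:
y = 1/2 (y = (7 - 1*6)/2 = (7 - 6)/2 = (1/2)*1 = 1/2 ≈ 0.50000)
g(q) = (-5 + q)/q
T = 29094
c(K) = 169/16 (c(K) = (6 + 1/2)**2/4 = (13/2)**2/4 = (1/4)*(169/4) = 169/16)
c(g(O)) + T = 169/16 + 29094 = 465673/16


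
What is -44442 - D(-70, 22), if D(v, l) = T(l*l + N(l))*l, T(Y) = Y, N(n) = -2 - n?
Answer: -54562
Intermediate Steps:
D(v, l) = l*(-2 + l**2 - l) (D(v, l) = (l*l + (-2 - l))*l = (l**2 + (-2 - l))*l = (-2 + l**2 - l)*l = l*(-2 + l**2 - l))
-44442 - D(-70, 22) = -44442 - 22*(-2 + 22**2 - 1*22) = -44442 - 22*(-2 + 484 - 22) = -44442 - 22*460 = -44442 - 1*10120 = -44442 - 10120 = -54562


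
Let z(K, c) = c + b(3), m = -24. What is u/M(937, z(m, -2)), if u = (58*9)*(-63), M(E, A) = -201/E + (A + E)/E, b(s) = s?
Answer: -30814182/737 ≈ -41810.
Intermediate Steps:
z(K, c) = 3 + c (z(K, c) = c + 3 = 3 + c)
M(E, A) = -201/E + (A + E)/E
u = -32886 (u = 522*(-63) = -32886)
u/M(937, z(m, -2)) = -32886*937/(-201 + (3 - 2) + 937) = -32886*937/(-201 + 1 + 937) = -32886/((1/937)*737) = -32886/737/937 = -32886*937/737 = -30814182/737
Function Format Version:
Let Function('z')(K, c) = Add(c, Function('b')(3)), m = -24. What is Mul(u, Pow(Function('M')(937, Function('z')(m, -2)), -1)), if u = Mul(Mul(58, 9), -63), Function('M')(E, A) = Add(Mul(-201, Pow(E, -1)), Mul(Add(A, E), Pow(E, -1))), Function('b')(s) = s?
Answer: Rational(-30814182, 737) ≈ -41810.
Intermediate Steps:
Function('z')(K, c) = Add(3, c) (Function('z')(K, c) = Add(c, 3) = Add(3, c))
Function('M')(E, A) = Add(Mul(-201, Pow(E, -1)), Mul(Pow(E, -1), Add(A, E)))
u = -32886 (u = Mul(522, -63) = -32886)
Mul(u, Pow(Function('M')(937, Function('z')(m, -2)), -1)) = Mul(-32886, Pow(Mul(Pow(937, -1), Add(-201, Add(3, -2), 937)), -1)) = Mul(-32886, Pow(Mul(Rational(1, 937), Add(-201, 1, 937)), -1)) = Mul(-32886, Pow(Mul(Rational(1, 937), 737), -1)) = Mul(-32886, Pow(Rational(737, 937), -1)) = Mul(-32886, Rational(937, 737)) = Rational(-30814182, 737)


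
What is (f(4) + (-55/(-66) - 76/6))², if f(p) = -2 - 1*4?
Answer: 11449/36 ≈ 318.03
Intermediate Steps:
f(p) = -6 (f(p) = -2 - 4 = -6)
(f(4) + (-55/(-66) - 76/6))² = (-6 + (-55/(-66) - 76/6))² = (-6 + (-55*(-1/66) - 76*⅙))² = (-6 + (⅚ - 38/3))² = (-6 - 71/6)² = (-107/6)² = 11449/36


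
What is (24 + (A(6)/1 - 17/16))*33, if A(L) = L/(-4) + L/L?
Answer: 11847/16 ≈ 740.44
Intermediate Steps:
A(L) = 1 - L/4 (A(L) = L*(-1/4) + 1 = -L/4 + 1 = 1 - L/4)
(24 + (A(6)/1 - 17/16))*33 = (24 + ((1 - 1/4*6)/1 - 17/16))*33 = (24 + ((1 - 3/2)*1 - 17*1/16))*33 = (24 + (-1/2*1 - 17/16))*33 = (24 + (-1/2 - 17/16))*33 = (24 - 25/16)*33 = (359/16)*33 = 11847/16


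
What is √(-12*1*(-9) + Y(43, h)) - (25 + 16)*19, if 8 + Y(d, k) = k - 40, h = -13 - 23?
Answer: -779 + 2*√6 ≈ -774.10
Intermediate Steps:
h = -36
Y(d, k) = -48 + k (Y(d, k) = -8 + (k - 40) = -8 + (-40 + k) = -48 + k)
√(-12*1*(-9) + Y(43, h)) - (25 + 16)*19 = √(-12*1*(-9) + (-48 - 36)) - (25 + 16)*19 = √(-12*(-9) - 84) - 41*19 = √(108 - 84) - 1*779 = √24 - 779 = 2*√6 - 779 = -779 + 2*√6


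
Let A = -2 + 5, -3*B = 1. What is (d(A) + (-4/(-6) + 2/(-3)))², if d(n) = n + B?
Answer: 64/9 ≈ 7.1111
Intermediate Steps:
B = -⅓ (B = -⅓*1 = -⅓ ≈ -0.33333)
A = 3
d(n) = -⅓ + n (d(n) = n - ⅓ = -⅓ + n)
(d(A) + (-4/(-6) + 2/(-3)))² = ((-⅓ + 3) + (-4/(-6) + 2/(-3)))² = (8/3 + (-4*(-⅙) + 2*(-⅓)))² = (8/3 + (⅔ - ⅔))² = (8/3 + 0)² = (8/3)² = 64/9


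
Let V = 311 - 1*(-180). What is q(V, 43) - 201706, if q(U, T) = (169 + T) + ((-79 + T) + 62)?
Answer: -201468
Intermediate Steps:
V = 491 (V = 311 + 180 = 491)
q(U, T) = 152 + 2*T (q(U, T) = (169 + T) + (-17 + T) = 152 + 2*T)
q(V, 43) - 201706 = (152 + 2*43) - 201706 = (152 + 86) - 201706 = 238 - 201706 = -201468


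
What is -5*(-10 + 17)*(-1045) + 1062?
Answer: 37637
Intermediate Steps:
-5*(-10 + 17)*(-1045) + 1062 = -5*7*(-1045) + 1062 = -35*(-1045) + 1062 = 36575 + 1062 = 37637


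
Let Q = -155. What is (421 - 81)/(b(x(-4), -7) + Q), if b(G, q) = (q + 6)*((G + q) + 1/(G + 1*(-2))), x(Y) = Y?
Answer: -2040/863 ≈ -2.3638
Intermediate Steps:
b(G, q) = (6 + q)*(G + q + 1/(-2 + G)) (b(G, q) = (6 + q)*((G + q) + 1/(G - 2)) = (6 + q)*((G + q) + 1/(-2 + G)) = (6 + q)*(G + q + 1/(-2 + G)))
(421 - 81)/(b(x(-4), -7) + Q) = (421 - 81)/((6 - 12*(-4) - 11*(-7) - 2*(-7)**2 + 6*(-4)**2 - 4*(-7)**2 - 7*(-4)**2 + 4*(-4)*(-7))/(-2 - 4) - 155) = 340/((6 + 48 + 77 - 2*49 + 6*16 - 4*49 - 7*16 + 112)/(-6) - 155) = 340/(-(6 + 48 + 77 - 98 + 96 - 196 - 112 + 112)/6 - 155) = 340/(-1/6*(-67) - 155) = 340/(67/6 - 155) = 340/(-863/6) = 340*(-6/863) = -2040/863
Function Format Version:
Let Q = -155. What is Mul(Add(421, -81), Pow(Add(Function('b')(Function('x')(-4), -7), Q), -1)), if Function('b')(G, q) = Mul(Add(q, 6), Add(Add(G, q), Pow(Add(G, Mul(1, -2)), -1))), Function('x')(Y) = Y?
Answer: Rational(-2040, 863) ≈ -2.3638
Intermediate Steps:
Function('b')(G, q) = Mul(Add(6, q), Add(G, q, Pow(Add(-2, G), -1))) (Function('b')(G, q) = Mul(Add(6, q), Add(Add(G, q), Pow(Add(G, -2), -1))) = Mul(Add(6, q), Add(Add(G, q), Pow(Add(-2, G), -1))) = Mul(Add(6, q), Add(G, q, Pow(Add(-2, G), -1))))
Mul(Add(421, -81), Pow(Add(Function('b')(Function('x')(-4), -7), Q), -1)) = Mul(Add(421, -81), Pow(Add(Mul(Pow(Add(-2, -4), -1), Add(6, Mul(-12, -4), Mul(-11, -7), Mul(-2, Pow(-7, 2)), Mul(6, Pow(-4, 2)), Mul(-4, Pow(-7, 2)), Mul(-7, Pow(-4, 2)), Mul(4, -4, -7))), -155), -1)) = Mul(340, Pow(Add(Mul(Pow(-6, -1), Add(6, 48, 77, Mul(-2, 49), Mul(6, 16), Mul(-4, 49), Mul(-7, 16), 112)), -155), -1)) = Mul(340, Pow(Add(Mul(Rational(-1, 6), Add(6, 48, 77, -98, 96, -196, -112, 112)), -155), -1)) = Mul(340, Pow(Add(Mul(Rational(-1, 6), -67), -155), -1)) = Mul(340, Pow(Add(Rational(67, 6), -155), -1)) = Mul(340, Pow(Rational(-863, 6), -1)) = Mul(340, Rational(-6, 863)) = Rational(-2040, 863)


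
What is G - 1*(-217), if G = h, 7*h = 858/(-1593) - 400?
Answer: 593903/3717 ≈ 159.78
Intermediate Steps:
h = -212686/3717 (h = (858/(-1593) - 400)/7 = (858*(-1/1593) - 400)/7 = (-286/531 - 400)/7 = (⅐)*(-212686/531) = -212686/3717 ≈ -57.220)
G = -212686/3717 ≈ -57.220
G - 1*(-217) = -212686/3717 - 1*(-217) = -212686/3717 + 217 = 593903/3717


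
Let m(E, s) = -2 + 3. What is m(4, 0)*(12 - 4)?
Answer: 8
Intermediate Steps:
m(E, s) = 1
m(4, 0)*(12 - 4) = 1*(12 - 4) = 1*8 = 8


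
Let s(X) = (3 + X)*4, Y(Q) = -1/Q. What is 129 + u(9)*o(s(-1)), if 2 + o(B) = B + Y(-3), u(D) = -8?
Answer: 235/3 ≈ 78.333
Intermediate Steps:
s(X) = 12 + 4*X
o(B) = -5/3 + B (o(B) = -2 + (B - 1/(-3)) = -2 + (B - 1*(-⅓)) = -2 + (B + ⅓) = -2 + (⅓ + B) = -5/3 + B)
129 + u(9)*o(s(-1)) = 129 - 8*(-5/3 + (12 + 4*(-1))) = 129 - 8*(-5/3 + (12 - 4)) = 129 - 8*(-5/3 + 8) = 129 - 8*19/3 = 129 - 152/3 = 235/3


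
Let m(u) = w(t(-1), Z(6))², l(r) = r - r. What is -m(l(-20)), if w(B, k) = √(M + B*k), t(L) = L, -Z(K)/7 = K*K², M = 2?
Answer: -1514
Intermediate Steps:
Z(K) = -7*K³ (Z(K) = -7*K*K² = -7*K³)
w(B, k) = √(2 + B*k)
l(r) = 0
m(u) = 1514 (m(u) = (√(2 - (-7)*6³))² = (√(2 - (-7)*216))² = (√(2 - 1*(-1512)))² = (√(2 + 1512))² = (√1514)² = 1514)
-m(l(-20)) = -1*1514 = -1514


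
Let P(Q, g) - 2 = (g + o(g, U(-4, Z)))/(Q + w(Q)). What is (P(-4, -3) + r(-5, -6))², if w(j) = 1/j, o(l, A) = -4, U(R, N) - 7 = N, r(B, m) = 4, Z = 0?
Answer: 16900/289 ≈ 58.478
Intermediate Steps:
U(R, N) = 7 + N
P(Q, g) = 2 + (-4 + g)/(Q + 1/Q) (P(Q, g) = 2 + (g - 4)/(Q + 1/Q) = 2 + (-4 + g)/(Q + 1/Q))
(P(-4, -3) + r(-5, -6))² = ((2 - 4*(-4 - 3 + 2*(-4)))/(1 + (-4)²) + 4)² = ((2 - 4*(-4 - 3 - 8))/(1 + 16) + 4)² = ((2 - 4*(-15))/17 + 4)² = ((2 + 60)/17 + 4)² = ((1/17)*62 + 4)² = (62/17 + 4)² = (130/17)² = 16900/289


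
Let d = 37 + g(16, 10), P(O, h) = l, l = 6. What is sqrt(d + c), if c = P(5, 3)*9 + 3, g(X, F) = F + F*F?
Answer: 2*sqrt(51) ≈ 14.283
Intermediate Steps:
P(O, h) = 6
g(X, F) = F + F**2
d = 147 (d = 37 + 10*(1 + 10) = 37 + 10*11 = 37 + 110 = 147)
c = 57 (c = 6*9 + 3 = 54 + 3 = 57)
sqrt(d + c) = sqrt(147 + 57) = sqrt(204) = 2*sqrt(51)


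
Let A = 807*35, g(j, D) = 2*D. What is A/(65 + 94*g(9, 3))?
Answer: 28245/629 ≈ 44.905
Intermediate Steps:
A = 28245
A/(65 + 94*g(9, 3)) = 28245/(65 + 94*(2*3)) = 28245/(65 + 94*6) = 28245/(65 + 564) = 28245/629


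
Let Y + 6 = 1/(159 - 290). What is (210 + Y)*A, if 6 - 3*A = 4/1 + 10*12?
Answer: -3153314/393 ≈ -8023.7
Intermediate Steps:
Y = -787/131 (Y = -6 + 1/(159 - 290) = -6 + 1/(-131) = -6 - 1/131 = -787/131 ≈ -6.0076)
A = -118/3 (A = 2 - (4/1 + 10*12)/3 = 2 - (4*1 + 120)/3 = 2 - (4 + 120)/3 = 2 - 1/3*124 = 2 - 124/3 = -118/3 ≈ -39.333)
(210 + Y)*A = (210 - 787/131)*(-118/3) = (26723/131)*(-118/3) = -3153314/393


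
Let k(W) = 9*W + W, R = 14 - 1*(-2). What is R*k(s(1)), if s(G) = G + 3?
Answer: 640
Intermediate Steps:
s(G) = 3 + G
R = 16 (R = 14 + 2 = 16)
k(W) = 10*W
R*k(s(1)) = 16*(10*(3 + 1)) = 16*(10*4) = 16*40 = 640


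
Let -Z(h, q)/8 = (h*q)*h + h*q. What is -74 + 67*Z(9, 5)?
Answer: -241274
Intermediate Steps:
Z(h, q) = -8*h*q - 8*q*h**2 (Z(h, q) = -8*((h*q)*h + h*q) = -8*(q*h**2 + h*q) = -8*(h*q + q*h**2) = -8*h*q - 8*q*h**2)
-74 + 67*Z(9, 5) = -74 + 67*(-8*9*5*(1 + 9)) = -74 + 67*(-8*9*5*10) = -74 + 67*(-3600) = -74 - 241200 = -241274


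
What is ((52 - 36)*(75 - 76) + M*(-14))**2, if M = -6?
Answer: 4624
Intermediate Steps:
((52 - 36)*(75 - 76) + M*(-14))**2 = ((52 - 36)*(75 - 76) - 6*(-14))**2 = (16*(-1) + 84)**2 = (-16 + 84)**2 = 68**2 = 4624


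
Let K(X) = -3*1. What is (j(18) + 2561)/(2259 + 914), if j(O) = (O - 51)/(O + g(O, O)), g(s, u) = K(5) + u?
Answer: 2560/3173 ≈ 0.80681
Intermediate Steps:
K(X) = -3
g(s, u) = -3 + u
j(O) = (-51 + O)/(-3 + 2*O) (j(O) = (O - 51)/(O + (-3 + O)) = (-51 + O)/(-3 + 2*O))
(j(18) + 2561)/(2259 + 914) = ((-51 + 18)/(-3 + 2*18) + 2561)/(2259 + 914) = (-33/(-3 + 36) + 2561)/3173 = (-33/33 + 2561)*(1/3173) = ((1/33)*(-33) + 2561)*(1/3173) = (-1 + 2561)*(1/3173) = 2560*(1/3173) = 2560/3173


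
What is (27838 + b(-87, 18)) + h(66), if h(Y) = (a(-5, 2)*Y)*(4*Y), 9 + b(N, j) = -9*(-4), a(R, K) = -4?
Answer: -41831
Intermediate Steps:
b(N, j) = 27 (b(N, j) = -9 - 9*(-4) = -9 + 36 = 27)
h(Y) = -16*Y**2 (h(Y) = (-4*Y)*(4*Y) = -16*Y**2)
(27838 + b(-87, 18)) + h(66) = (27838 + 27) - 16*66**2 = 27865 - 16*4356 = 27865 - 69696 = -41831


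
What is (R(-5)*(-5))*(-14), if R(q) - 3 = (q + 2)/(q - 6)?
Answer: 2520/11 ≈ 229.09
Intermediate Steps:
R(q) = 3 + (2 + q)/(-6 + q) (R(q) = 3 + (q + 2)/(q - 6) = 3 + (2 + q)/(-6 + q))
(R(-5)*(-5))*(-14) = ((4*(-4 - 5)/(-6 - 5))*(-5))*(-14) = ((4*(-9)/(-11))*(-5))*(-14) = ((4*(-1/11)*(-9))*(-5))*(-14) = ((36/11)*(-5))*(-14) = -180/11*(-14) = 2520/11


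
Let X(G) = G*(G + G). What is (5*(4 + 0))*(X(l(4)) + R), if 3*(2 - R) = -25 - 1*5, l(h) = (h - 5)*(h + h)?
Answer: 2800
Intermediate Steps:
l(h) = 2*h*(-5 + h) (l(h) = (-5 + h)*(2*h) = 2*h*(-5 + h))
X(G) = 2*G**2 (X(G) = G*(2*G) = 2*G**2)
R = 12 (R = 2 - (-25 - 1*5)/3 = 2 - (-25 - 5)/3 = 2 - 1/3*(-30) = 2 + 10 = 12)
(5*(4 + 0))*(X(l(4)) + R) = (5*(4 + 0))*(2*(2*4*(-5 + 4))**2 + 12) = (5*4)*(2*(2*4*(-1))**2 + 12) = 20*(2*(-8)**2 + 12) = 20*(2*64 + 12) = 20*(128 + 12) = 20*140 = 2800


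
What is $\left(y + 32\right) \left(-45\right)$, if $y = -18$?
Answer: $-630$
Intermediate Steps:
$\left(y + 32\right) \left(-45\right) = \left(-18 + 32\right) \left(-45\right) = 14 \left(-45\right) = -630$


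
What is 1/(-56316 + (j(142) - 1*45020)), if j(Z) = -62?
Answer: -1/101398 ≈ -9.8621e-6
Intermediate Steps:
1/(-56316 + (j(142) - 1*45020)) = 1/(-56316 + (-62 - 1*45020)) = 1/(-56316 + (-62 - 45020)) = 1/(-56316 - 45082) = 1/(-101398) = -1/101398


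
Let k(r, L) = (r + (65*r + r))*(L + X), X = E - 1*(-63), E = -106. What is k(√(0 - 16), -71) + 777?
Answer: 777 - 30552*I ≈ 777.0 - 30552.0*I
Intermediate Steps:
X = -43 (X = -106 - 1*(-63) = -106 + 63 = -43)
k(r, L) = 67*r*(-43 + L) (k(r, L) = (r + (65*r + r))*(L - 43) = (r + 66*r)*(-43 + L) = (67*r)*(-43 + L) = 67*r*(-43 + L))
k(√(0 - 16), -71) + 777 = 67*√(0 - 16)*(-43 - 71) + 777 = 67*√(-16)*(-114) + 777 = 67*(4*I)*(-114) + 777 = -30552*I + 777 = 777 - 30552*I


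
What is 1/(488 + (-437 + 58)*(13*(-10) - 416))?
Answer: 1/207422 ≈ 4.8211e-6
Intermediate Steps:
1/(488 + (-437 + 58)*(13*(-10) - 416)) = 1/(488 - 379*(-130 - 416)) = 1/(488 - 379*(-546)) = 1/(488 + 206934) = 1/207422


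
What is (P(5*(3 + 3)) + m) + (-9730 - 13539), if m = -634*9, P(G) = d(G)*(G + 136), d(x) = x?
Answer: -23995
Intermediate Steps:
P(G) = G*(136 + G) (P(G) = G*(G + 136) = G*(136 + G))
m = -5706
(P(5*(3 + 3)) + m) + (-9730 - 13539) = ((5*(3 + 3))*(136 + 5*(3 + 3)) - 5706) + (-9730 - 13539) = ((5*6)*(136 + 5*6) - 5706) - 23269 = (30*(136 + 30) - 5706) - 23269 = (30*166 - 5706) - 23269 = (4980 - 5706) - 23269 = -726 - 23269 = -23995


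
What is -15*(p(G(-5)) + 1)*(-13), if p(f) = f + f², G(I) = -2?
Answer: 585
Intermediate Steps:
-15*(p(G(-5)) + 1)*(-13) = -15*(-2*(1 - 2) + 1)*(-13) = -15*(-2*(-1) + 1)*(-13) = -15*(2 + 1)*(-13) = -15*3*(-13) = -45*(-13) = 585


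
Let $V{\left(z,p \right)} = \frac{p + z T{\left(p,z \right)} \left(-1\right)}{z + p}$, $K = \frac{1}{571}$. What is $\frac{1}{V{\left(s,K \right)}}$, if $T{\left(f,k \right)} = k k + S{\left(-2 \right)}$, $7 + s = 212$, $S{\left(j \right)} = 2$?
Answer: $- \frac{29264}{1229867621} \approx -2.3794 \cdot 10^{-5}$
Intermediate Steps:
$K = \frac{1}{571} \approx 0.0017513$
$s = 205$ ($s = -7 + 212 = 205$)
$T{\left(f,k \right)} = 2 + k^{2}$ ($T{\left(f,k \right)} = k k + 2 = k^{2} + 2 = 2 + k^{2}$)
$V{\left(z,p \right)} = \frac{p - z \left(2 + z^{2}\right)}{p + z}$ ($V{\left(z,p \right)} = \frac{p + z \left(2 + z^{2}\right) \left(-1\right)}{z + p} = \frac{p - z \left(2 + z^{2}\right)}{p + z}$)
$\frac{1}{V{\left(s,K \right)}} = \frac{1}{\frac{1}{\frac{1}{571} + 205} \left(\frac{1}{571} - 205 \left(2 + 205^{2}\right)\right)} = \frac{1}{\frac{1}{\frac{117056}{571}} \left(\frac{1}{571} - 205 \left(2 + 42025\right)\right)} = \frac{1}{\frac{571}{117056} \left(\frac{1}{571} - 205 \cdot 42027\right)} = \frac{1}{\frac{571}{117056} \left(\frac{1}{571} - 8615535\right)} = \frac{1}{\frac{571}{117056} \left(- \frac{4919470484}{571}\right)} = \frac{1}{- \frac{1229867621}{29264}} = - \frac{29264}{1229867621}$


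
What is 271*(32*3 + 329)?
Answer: 115175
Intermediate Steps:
271*(32*3 + 329) = 271*(96 + 329) = 271*425 = 115175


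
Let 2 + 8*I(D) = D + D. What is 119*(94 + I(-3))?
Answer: 11067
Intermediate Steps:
I(D) = -¼ + D/4 (I(D) = -¼ + (D + D)/8 = -¼ + (2*D)/8 = -¼ + D/4)
119*(94 + I(-3)) = 119*(94 + (-¼ + (¼)*(-3))) = 119*(94 + (-¼ - ¾)) = 119*(94 - 1) = 119*93 = 11067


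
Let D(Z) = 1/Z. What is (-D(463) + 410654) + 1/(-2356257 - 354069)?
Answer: 515321874002663/1254880938 ≈ 4.1065e+5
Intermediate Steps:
(-D(463) + 410654) + 1/(-2356257 - 354069) = (-1/463 + 410654) + 1/(-2356257 - 354069) = (-1*1/463 + 410654) + 1/(-2710326) = (-1/463 + 410654) - 1/2710326 = 190132801/463 - 1/2710326 = 515321874002663/1254880938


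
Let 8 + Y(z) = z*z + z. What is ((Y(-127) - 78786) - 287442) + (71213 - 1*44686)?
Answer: -323707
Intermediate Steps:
Y(z) = -8 + z + z² (Y(z) = -8 + (z*z + z) = -8 + (z² + z) = -8 + (z + z²) = -8 + z + z²)
((Y(-127) - 78786) - 287442) + (71213 - 1*44686) = (((-8 - 127 + (-127)²) - 78786) - 287442) + (71213 - 1*44686) = (((-8 - 127 + 16129) - 78786) - 287442) + (71213 - 44686) = ((15994 - 78786) - 287442) + 26527 = (-62792 - 287442) + 26527 = -350234 + 26527 = -323707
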